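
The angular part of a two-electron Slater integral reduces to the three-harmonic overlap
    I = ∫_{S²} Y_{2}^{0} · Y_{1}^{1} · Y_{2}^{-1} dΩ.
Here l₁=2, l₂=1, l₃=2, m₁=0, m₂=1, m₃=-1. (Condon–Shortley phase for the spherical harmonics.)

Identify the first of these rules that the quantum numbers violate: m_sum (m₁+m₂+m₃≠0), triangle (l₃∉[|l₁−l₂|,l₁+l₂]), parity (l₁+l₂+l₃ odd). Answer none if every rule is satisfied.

m₁+m₂+m₃ = 0 + 1 − 1 = 0  ✓
triangle: |2−1|=1 ≤ l₃=2 ≤ 2+1=3  ✓
parity: l₁+l₂+l₃ = 5 is odd  ✗

parity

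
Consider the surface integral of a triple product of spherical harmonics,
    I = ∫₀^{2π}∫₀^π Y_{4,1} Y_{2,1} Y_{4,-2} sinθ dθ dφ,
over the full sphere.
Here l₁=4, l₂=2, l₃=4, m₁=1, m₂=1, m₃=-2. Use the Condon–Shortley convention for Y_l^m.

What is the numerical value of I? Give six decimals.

0.127700

m-sum 0 ✓  L=10 even ✓  2≤4≤6 ✓
Π(2lᵢ+1) = 9×5×9 = 405
triangle coeff Δ(4,2,4) = 1/13860
Σ_t [0,2]: t=0:+1/192 t=1:−1/36 t=2:+1/192 = -5/288
(3j)²=20/693 [(4 2 4; 0 0 0)], sign=-1
Σ_t [1,2]: t=1:−1/96 t=2:+1/240 = -1/160
(3j)²=27/1540 [(4 2 4; 1 1 -2)], sign=-1
⇒ 4πI² = 1215/5929
I = (+1)√(1215/5929/(4π)) = 0.12770047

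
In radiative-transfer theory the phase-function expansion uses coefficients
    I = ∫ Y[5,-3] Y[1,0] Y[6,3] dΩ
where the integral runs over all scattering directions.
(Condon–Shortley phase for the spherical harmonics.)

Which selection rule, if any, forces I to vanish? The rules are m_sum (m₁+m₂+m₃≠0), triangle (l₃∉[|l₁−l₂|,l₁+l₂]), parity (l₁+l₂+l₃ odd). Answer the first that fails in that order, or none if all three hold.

Σmᵢ = 0  ✓
l₃∈[|l₁−l₂|,l₁+l₂]=[4,6], have l₃=6  ✓
Σlᵢ = 12 ⇒ even  ✓

none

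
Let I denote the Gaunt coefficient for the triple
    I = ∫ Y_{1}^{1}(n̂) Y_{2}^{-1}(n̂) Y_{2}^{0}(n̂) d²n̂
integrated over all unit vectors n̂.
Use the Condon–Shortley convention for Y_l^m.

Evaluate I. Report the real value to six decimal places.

0.000000

l₁+l₂+l₃=5 is odd: 3j(l;000)=0 ⇒ I=0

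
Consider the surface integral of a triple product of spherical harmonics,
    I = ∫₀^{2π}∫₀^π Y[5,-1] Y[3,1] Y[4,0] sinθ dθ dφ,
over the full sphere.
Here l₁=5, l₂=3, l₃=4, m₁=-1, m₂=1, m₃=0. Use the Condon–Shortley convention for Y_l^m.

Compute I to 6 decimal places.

-0.086020

Checks pass: Σm=0; 12 even; l₃=4∈[2,8].
(2·5+1)(2·3+1)(2·4+1) = 693
Δ: 4! 6! 2! / 13! → 1/180180
sum: t=1:−1/576 t=2:+1/144 t=3:−1/576 = 1/288
3j²(5 3 4; 0 0 0) = Δ·Π!·Σ² = 20/1001  (sign +1)
sum: t=2:+1/384 t=3:−1/216 t=4:+1/2304 = -11/6912
3j²(5 3 4; -1 1 0) = Δ·Π!·Σ² = 11/1638  (sign -1)
combine: 4πI² = 693·20/1001·11/1638 = 110/1183
take √, sign -1: I = -0.08601992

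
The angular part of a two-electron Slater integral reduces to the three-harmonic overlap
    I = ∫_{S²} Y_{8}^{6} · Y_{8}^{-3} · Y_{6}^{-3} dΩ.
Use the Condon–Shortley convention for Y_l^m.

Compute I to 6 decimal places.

0.023718

m-sum 0 ✓  L=22 even ✓  0≤6≤16 ✓
Π(2lᵢ+1) = 17×17×13 = 3757
triangle coeff Δ(8,8,6) = 1/13742520792
Σ_t [2,8]: t=2:+1/41803776000 t=3:−1/435456000 t=4:+1/39813120 t=5:−1/18662400 t=6:+1/39813120 t=7:−1/435456000 t=8:+1/41803776000 = -11/1393459200
(3j)²=600/96577 [(8 8 6; 0 0 0)], sign=-1
Σ_t [0,2]: t=0:+1/20901888000 t=1:−1/2090188800 t=2:+1/2090188800 = 1/20901888000
(3j)²=9/29716 [(8 8 6; 6 -3 -3)], sign=-1
⇒ 4πI² = 1350/190969
I = (+1)√(1350/190969/(4π)) = 0.02371813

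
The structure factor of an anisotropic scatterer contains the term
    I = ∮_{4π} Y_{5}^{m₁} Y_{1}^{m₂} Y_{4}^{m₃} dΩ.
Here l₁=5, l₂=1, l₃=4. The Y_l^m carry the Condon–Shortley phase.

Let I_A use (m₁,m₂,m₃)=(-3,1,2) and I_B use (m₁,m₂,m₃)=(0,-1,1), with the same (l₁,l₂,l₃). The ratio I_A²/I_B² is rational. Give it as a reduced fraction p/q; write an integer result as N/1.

14/5

Same 5,1,4: normalisation and zero-m 3j drop out of the ratio.
A: Δ: 2! 8! 0! / 11! → 1/495; sum: t=2:+1/2880 = 1/2880; 3j²(5 1 4; -3 1 2) = Δ·Π!·Σ² = 28/495  (sign +1)
B: Δ: 2! 8! 0! / 11! → 1/495; sum: t=0:+1/1440 = 1/1440; 3j²(5 1 4; 0 -1 1) = Δ·Π!·Σ² = 2/99  (sign -1)
I_A²/I_B² = (28/495)/(2/99) = 14/5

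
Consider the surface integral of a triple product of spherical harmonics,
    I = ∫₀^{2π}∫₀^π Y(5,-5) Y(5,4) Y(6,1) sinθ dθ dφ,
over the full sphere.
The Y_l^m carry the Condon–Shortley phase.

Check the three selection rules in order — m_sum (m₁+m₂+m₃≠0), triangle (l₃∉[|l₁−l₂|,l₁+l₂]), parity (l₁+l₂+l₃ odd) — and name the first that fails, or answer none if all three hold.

azimuthal sum: -5 + 4 + 1 = 0  ✓
0 ≤ 6 ≤ 10 (triangle on l)  ✓
L = 5 + 5 + 6 = 16 (even)  ✓

none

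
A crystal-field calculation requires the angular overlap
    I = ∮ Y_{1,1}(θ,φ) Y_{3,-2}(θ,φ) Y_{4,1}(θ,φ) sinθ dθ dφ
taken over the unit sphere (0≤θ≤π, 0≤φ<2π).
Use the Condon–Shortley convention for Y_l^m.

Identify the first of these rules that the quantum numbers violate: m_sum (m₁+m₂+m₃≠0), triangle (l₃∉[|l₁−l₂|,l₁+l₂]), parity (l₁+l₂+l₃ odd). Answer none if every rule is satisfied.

m₁+m₂+m₃ = 1 − 2 + 1 = 0  ✓
triangle: |1−3|=2 ≤ l₃=4 ≤ 1+3=4  ✓
parity: l₁+l₂+l₃ = 8 is even  ✓

none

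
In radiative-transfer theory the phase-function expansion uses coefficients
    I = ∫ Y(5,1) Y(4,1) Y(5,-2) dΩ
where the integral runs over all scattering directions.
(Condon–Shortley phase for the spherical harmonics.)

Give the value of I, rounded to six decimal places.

0.128377

m-sum 0 ✓  L=14 even ✓  1≤5≤9 ✓
Π(2lᵢ+1) = 11×9×11 = 1089
triangle coeff Δ(5,4,5) = 1/3153150
Σ_t [0,4]: t=0:+1/69120 t=1:−1/1728 t=2:+1/576 t=3:−1/1728 t=4:+1/69120 = 7/11520
(3j)²=2/143 [(5 4 5; 0 0 0)], sign=-1
Σ_t [1,4]: t=1:−1/5184 t=2:+1/1152 t=3:−1/2880 t=4:+1/103680 = 7/20736
(3j)²=35/2574 [(5 4 5; 1 1 -2)], sign=-1
⇒ 4πI² = 35/169
I = (+1)√(35/169/(4π)) = 0.12837656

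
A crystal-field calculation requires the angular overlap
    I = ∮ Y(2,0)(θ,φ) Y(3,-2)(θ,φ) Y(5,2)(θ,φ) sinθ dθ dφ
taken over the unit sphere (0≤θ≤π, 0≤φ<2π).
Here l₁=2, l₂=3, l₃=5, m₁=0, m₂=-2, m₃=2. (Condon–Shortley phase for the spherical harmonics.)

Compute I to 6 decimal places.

0.190188

Checks pass: Σm=0; 10 even; l₃=5∈[1,5].
(2·2+1)(2·3+1)(2·5+1) = 385
Δ: 0! 4! 6! / 11! → 1/2310
sum: t=0:+1/144 = 1/144
3j²(2 3 5; 0 0 0) = Δ·Π!·Σ² = 10/231  (sign -1)
sum: t=0:+1/480 = 1/480
3j²(2 3 5; 0 -2 2) = Δ·Π!·Σ² = 3/110  (sign -1)
combine: 4πI² = 385·10/231·3/110 = 5/11
take √, sign +1: I = 0.19018827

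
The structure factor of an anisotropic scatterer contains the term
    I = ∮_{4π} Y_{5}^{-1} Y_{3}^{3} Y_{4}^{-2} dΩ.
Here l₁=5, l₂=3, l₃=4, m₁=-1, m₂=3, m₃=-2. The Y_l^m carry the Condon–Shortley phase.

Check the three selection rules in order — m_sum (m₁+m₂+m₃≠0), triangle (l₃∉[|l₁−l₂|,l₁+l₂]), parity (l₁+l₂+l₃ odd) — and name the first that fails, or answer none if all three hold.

none

m₁+m₂+m₃ = -1 + 3 − 2 = 0  ✓
triangle: |5−3|=2 ≤ l₃=4 ≤ 5+3=8  ✓
parity: l₁+l₂+l₃ = 12 is even  ✓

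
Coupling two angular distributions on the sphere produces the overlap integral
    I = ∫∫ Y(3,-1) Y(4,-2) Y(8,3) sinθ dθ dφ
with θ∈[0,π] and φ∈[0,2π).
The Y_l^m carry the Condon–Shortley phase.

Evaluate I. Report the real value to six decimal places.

0.000000

l₃=8 ∉ [1,7] — triangle fails ⇒ I = 0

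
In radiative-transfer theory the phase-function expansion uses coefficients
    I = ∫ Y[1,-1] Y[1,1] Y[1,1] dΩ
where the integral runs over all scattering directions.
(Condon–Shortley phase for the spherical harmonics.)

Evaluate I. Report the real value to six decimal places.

Σmᵢ = 1 ≠ 0, so the φ-integral vanishes; I = 0

0.000000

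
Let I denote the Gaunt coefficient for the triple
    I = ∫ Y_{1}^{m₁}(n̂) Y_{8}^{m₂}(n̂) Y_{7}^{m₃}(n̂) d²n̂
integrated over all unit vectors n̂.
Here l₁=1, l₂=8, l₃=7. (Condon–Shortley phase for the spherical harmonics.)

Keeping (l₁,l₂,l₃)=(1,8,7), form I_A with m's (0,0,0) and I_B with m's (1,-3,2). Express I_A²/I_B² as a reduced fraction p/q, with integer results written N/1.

Shared (l₁,l₂,l₃)=(1,8,7): N and (l;000)² cancel in I_A²/I_B².
A: Δ = 2!·0!·14!/17! = 1/2040; Racah Σ t=1..1: t=1:−1/25401600 = -1/25401600; ⇒ 3j(1 8 7; 0 0 0)² = 8/255, sgn +1
B: Δ = 2!·0!·14!/17! = 1/2040; Racah Σ t=0..0: t=0:+1/87091200 = 1/87091200; ⇒ 3j(1 8 7; 1 -3 2)² = 11/408, sgn -1
I_A²/I_B² = (8/255)/(11/408) = 64/55

64/55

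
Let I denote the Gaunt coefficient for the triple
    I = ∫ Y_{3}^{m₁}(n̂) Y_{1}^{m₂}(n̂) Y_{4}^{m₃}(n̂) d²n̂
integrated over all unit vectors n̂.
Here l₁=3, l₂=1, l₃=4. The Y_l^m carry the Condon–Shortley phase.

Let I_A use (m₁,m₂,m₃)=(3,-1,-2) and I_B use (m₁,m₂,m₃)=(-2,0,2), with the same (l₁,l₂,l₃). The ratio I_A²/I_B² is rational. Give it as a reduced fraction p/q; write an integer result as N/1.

l's match ⇒ only the (l;m) 3-j factors differ between A and B.
A: triangle coeff Δ(3,1,4) = 1/252; Σ_t [0,0]: t=0:+1/1440 = 1/1440; (3j)²=1/252 [(3 1 4; 3 -1 -2)], sign=+1
B: triangle coeff Δ(3,1,4) = 1/252; Σ_t [0,0]: t=0:+1/120 = 1/120; (3j)²=1/21 [(3 1 4; -2 0 2)], sign=+1
I_A²/I_B² = (1/252)/(1/21) = 1/12

1/12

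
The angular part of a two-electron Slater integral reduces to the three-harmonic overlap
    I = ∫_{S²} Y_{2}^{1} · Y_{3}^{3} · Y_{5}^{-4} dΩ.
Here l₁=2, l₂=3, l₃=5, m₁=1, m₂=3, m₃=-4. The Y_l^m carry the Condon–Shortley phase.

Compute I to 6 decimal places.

Checks pass: Σm=0; 10 even; l₃=5∈[1,5].
(2·2+1)(2·3+1)(2·5+1) = 385
Δ: 0! 4! 6! / 11! → 1/2310
sum: t=0:+1/144 = 1/144
3j²(2 3 5; 0 0 0) = Δ·Π!·Σ² = 10/231  (sign -1)
sum: t=0:+1/4320 = 1/4320
3j²(2 3 5; 1 3 -4) = Δ·Π!·Σ² = 2/55  (sign -1)
combine: 4πI² = 385·10/231·2/55 = 20/33
take √, sign +1: I = 0.21961050

0.219610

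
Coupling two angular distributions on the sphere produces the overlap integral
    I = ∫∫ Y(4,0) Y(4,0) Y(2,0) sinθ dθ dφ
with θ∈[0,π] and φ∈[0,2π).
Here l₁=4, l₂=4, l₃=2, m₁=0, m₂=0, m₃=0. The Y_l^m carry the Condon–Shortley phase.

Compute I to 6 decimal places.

0.163840

Rules hold: Σm=0, L=10 even, 0≤2≤8.
N = 9·9·5 = 405
Δ = 6!·2!·2!/11! = 1/13860
Racah Σ t=2..4: t=2:+1/192 t=3:−1/36 t=4:+1/192 = -5/288
⇒ 3j(4 4 2; 0 0 0)² = 20/693, sgn -1
(m-triple is (0,0,0) — same symbol as above.)
4πI² = N·(3j₀)²·(3jₘ)² = 2000/5929
I = +1·√(0.337325/4π) = 0.16383977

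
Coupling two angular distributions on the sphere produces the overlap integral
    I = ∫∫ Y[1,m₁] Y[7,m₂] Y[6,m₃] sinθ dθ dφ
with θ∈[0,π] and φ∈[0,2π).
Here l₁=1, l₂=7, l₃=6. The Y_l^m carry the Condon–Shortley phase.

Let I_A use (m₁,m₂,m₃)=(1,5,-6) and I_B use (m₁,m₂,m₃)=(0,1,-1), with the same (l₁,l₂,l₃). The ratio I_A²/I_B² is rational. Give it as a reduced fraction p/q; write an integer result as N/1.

Shared (l₁,l₂,l₃)=(1,7,6): N and (l;000)² cancel in I_A²/I_B².
A: Δ = 2!·0!·12!/15! = 1/1365; Racah Σ t=0..0: t=0:+1/958003200 = 1/958003200; ⇒ 3j(1 7 6; 1 5 -6)² = 1/1365, sgn +1
B: Δ = 2!·0!·12!/15! = 1/1365; Racah Σ t=1..1: t=1:−1/604800 = -1/604800; ⇒ 3j(1 7 6; 0 1 -1)² = 16/455, sgn +1
I_A²/I_B² = (1/1365)/(16/455) = 1/48

1/48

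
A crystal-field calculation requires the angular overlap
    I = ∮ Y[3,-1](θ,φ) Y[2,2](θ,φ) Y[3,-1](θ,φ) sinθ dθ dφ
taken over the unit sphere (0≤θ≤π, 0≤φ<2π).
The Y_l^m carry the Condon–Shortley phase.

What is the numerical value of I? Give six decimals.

0.206013

m-sum 0 ✓  L=8 even ✓  1≤3≤5 ✓
Π(2lᵢ+1) = 7×5×7 = 245
triangle coeff Δ(3,2,3) = 1/3780
Σ_t [0,2]: t=0:+1/24 t=1:−1/4 t=2:+1/24 = -1/6
(3j)²=4/105 [(3 2 3; 0 0 0)], sign=+1
Σ_t [2,2]: t=2:+1/16 = 1/16
(3j)²=2/35 [(3 2 3; -1 2 -1)], sign=+1
⇒ 4πI² = 8/15
I = (+1)√(8/15/(4π)) = 0.20601291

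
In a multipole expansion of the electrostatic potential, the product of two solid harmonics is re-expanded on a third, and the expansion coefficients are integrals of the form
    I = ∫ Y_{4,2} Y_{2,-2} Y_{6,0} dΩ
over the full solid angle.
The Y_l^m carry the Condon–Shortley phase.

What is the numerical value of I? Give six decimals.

Checks pass: Σm=0; 12 even; l₃=6∈[2,6].
(2·4+1)(2·2+1)(2·6+1) = 585
Δ: 0! 8! 4! / 13! → 1/6435
sum: t=0:+1/2304 = 1/2304
3j²(4 2 6; 0 0 0) = Δ·Π!·Σ² = 5/143  (sign +1)
sum: t=0:+1/34560 = 1/34560
3j²(4 2 6; 2 -2 0) = Δ·Π!·Σ² = 1/429  (sign +1)
combine: 4πI² = 585·5/143·1/429 = 75/1573
take √, sign +1: I = 0.06159725

0.061597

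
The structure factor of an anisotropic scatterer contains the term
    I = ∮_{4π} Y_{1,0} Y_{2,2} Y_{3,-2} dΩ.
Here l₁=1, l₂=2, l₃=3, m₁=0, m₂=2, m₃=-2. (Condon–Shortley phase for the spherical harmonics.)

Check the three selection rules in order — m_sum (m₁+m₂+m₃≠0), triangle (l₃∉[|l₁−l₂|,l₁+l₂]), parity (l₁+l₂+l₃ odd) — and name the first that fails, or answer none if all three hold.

none

azimuthal sum: 0 + 2 − 2 = 0  ✓
1 ≤ 3 ≤ 3 (triangle on l)  ✓
L = 1 + 2 + 3 = 6 (even)  ✓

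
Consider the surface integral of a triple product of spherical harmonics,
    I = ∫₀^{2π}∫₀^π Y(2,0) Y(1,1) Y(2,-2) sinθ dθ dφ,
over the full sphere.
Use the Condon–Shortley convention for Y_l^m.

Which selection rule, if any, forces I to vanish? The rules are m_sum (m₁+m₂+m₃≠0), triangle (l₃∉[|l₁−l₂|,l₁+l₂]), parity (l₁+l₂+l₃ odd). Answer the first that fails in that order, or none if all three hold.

m₁+m₂+m₃ = 0 + 1 − 2 = -1  ✗
triangle: |2−1|=1 ≤ l₃=2 ≤ 2+1=3
parity: l₁+l₂+l₃ = 5 is odd

m_sum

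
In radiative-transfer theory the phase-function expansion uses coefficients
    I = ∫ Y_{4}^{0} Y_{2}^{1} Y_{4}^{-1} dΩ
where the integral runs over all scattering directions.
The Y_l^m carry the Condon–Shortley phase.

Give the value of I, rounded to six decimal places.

m-sum 0 ✓  L=10 even ✓  2≤4≤6 ✓
Π(2lᵢ+1) = 9×5×9 = 405
triangle coeff Δ(4,2,4) = 1/13860
Σ_t [0,2]: t=0:+1/192 t=1:−1/36 t=2:+1/192 = -5/288
(3j)²=20/693 [(4 2 4; 0 0 0)], sign=-1
Σ_t [1,2]: t=1:−1/72 t=2:+1/96 = -1/288
(3j)²=1/462 [(4 2 4; 0 1 -1)], sign=+1
⇒ 4πI² = 150/5929
I = (-1)√(150/5929/(4π)) = -0.04486937

-0.044869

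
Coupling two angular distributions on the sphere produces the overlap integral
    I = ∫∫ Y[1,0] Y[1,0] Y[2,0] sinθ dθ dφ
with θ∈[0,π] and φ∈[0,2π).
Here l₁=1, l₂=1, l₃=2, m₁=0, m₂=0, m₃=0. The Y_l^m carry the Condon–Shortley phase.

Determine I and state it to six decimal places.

Checks pass: Σm=0; 4 even; l₃=2∈[0,2].
(2·1+1)(2·1+1)(2·2+1) = 45
Δ: 0! 2! 2! / 5! → 1/30
sum: t=0:+1/1 = 1/1
3j²(1 1 2; 0 0 0) = Δ·Π!·Σ² = 2/15  (sign +1)
(m-triple is (0,0,0) — same symbol as above.)
combine: 4πI² = 45·2/15·2/15 = 4/5
take √, sign +1: I = 0.25231325

0.252313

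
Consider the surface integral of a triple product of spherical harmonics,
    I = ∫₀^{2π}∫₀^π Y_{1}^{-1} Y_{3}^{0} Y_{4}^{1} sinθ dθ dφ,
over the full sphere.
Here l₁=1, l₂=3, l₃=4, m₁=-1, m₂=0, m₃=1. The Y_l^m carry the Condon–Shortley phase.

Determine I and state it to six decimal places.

-0.194664

m-sum 0 ✓  L=8 even ✓  2≤4≤4 ✓
Π(2lᵢ+1) = 3×7×9 = 189
triangle coeff Δ(1,3,4) = 1/252
Σ_t [0,0]: t=0:+1/36 = 1/36
(3j)²=4/63 [(1 3 4; 0 0 0)], sign=+1
Σ_t [0,0]: t=0:+1/72 = 1/72
(3j)²=5/126 [(1 3 4; -1 0 1)], sign=-1
⇒ 4πI² = 10/21
I = (-1)√(10/21/(4π)) = -0.19466390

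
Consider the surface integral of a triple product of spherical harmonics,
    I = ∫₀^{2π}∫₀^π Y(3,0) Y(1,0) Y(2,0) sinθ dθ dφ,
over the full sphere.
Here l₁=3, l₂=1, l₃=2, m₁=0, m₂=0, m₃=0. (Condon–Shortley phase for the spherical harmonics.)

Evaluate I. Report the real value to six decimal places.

Checks pass: Σm=0; 6 even; l₃=2∈[2,4].
(2·3+1)(2·1+1)(2·2+1) = 105
Δ: 2! 4! 0! / 7! → 1/105
sum: t=1:−1/4 = -1/4
3j²(3 1 2; 0 0 0) = Δ·Π!·Σ² = 3/35  (sign -1)
(m-triple is (0,0,0) — same symbol as above.)
combine: 4πI² = 105·3/35·3/35 = 27/35
take √, sign +1: I = 0.24776670

0.247767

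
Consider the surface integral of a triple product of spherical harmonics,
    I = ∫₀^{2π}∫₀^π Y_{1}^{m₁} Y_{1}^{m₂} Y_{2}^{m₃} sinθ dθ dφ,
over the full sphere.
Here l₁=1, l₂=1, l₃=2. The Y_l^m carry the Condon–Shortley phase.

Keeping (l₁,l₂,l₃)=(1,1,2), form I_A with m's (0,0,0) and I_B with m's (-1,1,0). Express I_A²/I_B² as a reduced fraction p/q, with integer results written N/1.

4/1

Same 1,1,2: normalisation and zero-m 3j drop out of the ratio.
A: Δ: 0! 2! 2! / 5! → 1/30; sum: t=0:+1/1 = 1/1; 3j²(1 1 2; 0 0 0) = Δ·Π!·Σ² = 2/15  (sign +1)
B: Δ: 0! 2! 2! / 5! → 1/30; sum: t=0:+1/4 = 1/4; 3j²(1 1 2; -1 1 0) = Δ·Π!·Σ² = 1/30  (sign +1)
I_A²/I_B² = (2/15)/(1/30) = 4/1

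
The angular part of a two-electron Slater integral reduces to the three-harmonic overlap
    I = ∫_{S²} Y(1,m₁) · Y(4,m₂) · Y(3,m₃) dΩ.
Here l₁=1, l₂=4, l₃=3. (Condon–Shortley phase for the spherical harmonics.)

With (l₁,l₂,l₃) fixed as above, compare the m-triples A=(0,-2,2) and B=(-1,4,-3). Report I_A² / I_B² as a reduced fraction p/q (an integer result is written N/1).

3/7

Same 1,4,3: normalisation and zero-m 3j drop out of the ratio.
A: Δ: 2! 0! 6! / 9! → 1/252; sum: t=1:−1/120 = -1/120; 3j²(1 4 3; 0 -2 2) = Δ·Π!·Σ² = 1/21  (sign +1)
B: Δ: 2! 0! 6! / 9! → 1/252; sum: t=2:+1/1440 = 1/1440; 3j²(1 4 3; -1 4 -3) = Δ·Π!·Σ² = 1/9  (sign +1)
I_A²/I_B² = (1/21)/(1/9) = 3/7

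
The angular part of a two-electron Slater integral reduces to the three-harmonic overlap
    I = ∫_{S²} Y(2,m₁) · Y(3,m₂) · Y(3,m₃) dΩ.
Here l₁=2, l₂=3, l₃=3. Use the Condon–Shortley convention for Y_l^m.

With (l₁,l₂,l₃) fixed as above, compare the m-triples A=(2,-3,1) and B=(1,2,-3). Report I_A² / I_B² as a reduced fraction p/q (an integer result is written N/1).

Shared (l₁,l₂,l₃)=(2,3,3): N and (l;000)² cancel in I_A²/I_B².
A: Δ = 2!·2!·4!/9! = 1/3780; Racah Σ t=0..0: t=0:+1/96 = 1/96; ⇒ 3j(2 3 3; 2 -3 1)² = 1/42, sgn +1
B: Δ = 2!·2!·4!/9! = 1/3780; Racah Σ t=1..1: t=1:−1/48 = -1/48; ⇒ 3j(2 3 3; 1 2 -3)² = 5/84, sgn -1
I_A²/I_B² = (1/42)/(5/84) = 2/5

2/5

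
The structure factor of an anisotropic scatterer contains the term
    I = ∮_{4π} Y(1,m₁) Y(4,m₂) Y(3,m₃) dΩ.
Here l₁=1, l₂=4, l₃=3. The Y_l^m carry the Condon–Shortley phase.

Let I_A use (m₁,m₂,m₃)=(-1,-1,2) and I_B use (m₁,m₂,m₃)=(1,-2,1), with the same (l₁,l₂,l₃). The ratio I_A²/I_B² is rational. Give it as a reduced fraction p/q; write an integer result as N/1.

Shared (l₁,l₂,l₃)=(1,4,3): N and (l;000)² cancel in I_A²/I_B².
A: Δ = 2!·0!·6!/9! = 1/252; Racah Σ t=2..2: t=2:+1/240 = 1/240; ⇒ 3j(1 4 3; -1 -1 2)² = 1/84, sgn -1
B: Δ = 2!·0!·6!/9! = 1/252; Racah Σ t=0..0: t=0:+1/96 = 1/96; ⇒ 3j(1 4 3; 1 -2 1)² = 5/84, sgn +1
I_A²/I_B² = (1/84)/(5/84) = 1/5

1/5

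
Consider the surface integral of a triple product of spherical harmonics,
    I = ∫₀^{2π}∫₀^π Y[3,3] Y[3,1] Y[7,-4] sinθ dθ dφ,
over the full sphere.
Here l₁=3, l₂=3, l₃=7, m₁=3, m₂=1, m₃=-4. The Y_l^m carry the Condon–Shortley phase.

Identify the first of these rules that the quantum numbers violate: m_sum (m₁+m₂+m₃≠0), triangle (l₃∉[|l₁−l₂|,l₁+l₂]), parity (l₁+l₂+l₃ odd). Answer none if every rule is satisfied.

triangle

Σmᵢ = 0  ✓
l₃∈[|l₁−l₂|,l₁+l₂]=[0,6], have l₃=7  ✗
Σlᵢ = 13 ⇒ odd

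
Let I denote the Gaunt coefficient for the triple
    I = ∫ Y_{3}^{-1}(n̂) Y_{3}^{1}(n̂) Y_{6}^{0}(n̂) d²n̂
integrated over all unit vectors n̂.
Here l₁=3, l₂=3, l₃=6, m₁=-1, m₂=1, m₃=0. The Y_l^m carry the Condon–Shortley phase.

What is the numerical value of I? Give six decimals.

0.177816

Checks pass: Σm=0; 12 even; l₃=6∈[0,6].
(2·3+1)(2·3+1)(2·6+1) = 637
Δ: 0! 6! 6! / 13! → 1/12012
sum: t=0:+1/1296 = 1/1296
3j²(3 3 6; 0 0 0) = Δ·Π!·Σ² = 100/3003  (sign +1)
sum: t=0:+1/2304 = 1/2304
3j²(3 3 6; -1 1 0) = Δ·Π!·Σ² = 75/4004  (sign +1)
combine: 4πI² = 637·100/3003·75/4004 = 625/1573
take √, sign +1: I = 0.17781595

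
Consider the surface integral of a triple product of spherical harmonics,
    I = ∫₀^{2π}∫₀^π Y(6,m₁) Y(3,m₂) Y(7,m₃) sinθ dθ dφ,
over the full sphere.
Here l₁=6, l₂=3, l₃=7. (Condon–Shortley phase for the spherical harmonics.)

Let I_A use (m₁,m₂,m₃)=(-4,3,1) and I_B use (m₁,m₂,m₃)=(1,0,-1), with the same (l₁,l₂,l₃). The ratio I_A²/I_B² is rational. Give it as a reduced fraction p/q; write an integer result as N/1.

3375/7396

Same 6,3,7: normalisation and zero-m 3j drop out of the ratio.
A: Δ: 2! 10! 4! / 17! → 1/2042040; sum: t=2:+1/3870720 = 1/3870720; 3j²(6 3 7; -4 3 1) = Δ·Π!·Σ² = 675/136136  (sign +1)
B: Δ: 2! 10! 4! / 17! → 1/2042040; sum: t=0:+1/172800 t=1:−1/69120 t=2:+1/362880 = -43/7257600; 3j²(6 3 7; 1 0 -1) = Δ·Π!·Σ² = 1849/170170  (sign -1)
I_A²/I_B² = (675/136136)/(1849/170170) = 3375/7396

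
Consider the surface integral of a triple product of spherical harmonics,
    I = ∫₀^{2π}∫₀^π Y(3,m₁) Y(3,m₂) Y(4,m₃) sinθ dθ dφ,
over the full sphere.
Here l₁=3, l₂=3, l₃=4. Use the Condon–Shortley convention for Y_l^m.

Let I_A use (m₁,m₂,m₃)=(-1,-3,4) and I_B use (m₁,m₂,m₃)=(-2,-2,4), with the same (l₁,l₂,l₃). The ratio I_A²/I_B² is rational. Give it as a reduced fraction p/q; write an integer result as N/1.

3/5

Shared (l₁,l₂,l₃)=(3,3,4): N and (l;000)² cancel in I_A²/I_B².
A: Δ = 2!·4!·4!/11! = 1/34650; Racah Σ t=0..0: t=0:+1/1152 = 1/1152; ⇒ 3j(3 3 4; -1 -3 4)² = 1/33, sgn +1
B: Δ = 2!·4!·4!/11! = 1/34650; Racah Σ t=1..1: t=1:−1/576 = -1/576; ⇒ 3j(3 3 4; -2 -2 4)² = 5/99, sgn -1
I_A²/I_B² = (1/33)/(5/99) = 3/5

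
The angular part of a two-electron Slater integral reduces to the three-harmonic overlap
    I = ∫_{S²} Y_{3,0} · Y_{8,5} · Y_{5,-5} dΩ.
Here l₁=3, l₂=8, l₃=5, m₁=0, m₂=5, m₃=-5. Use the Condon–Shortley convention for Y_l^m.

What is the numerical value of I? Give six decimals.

-0.071001

Rules hold: Σm=0, L=16 even, 5≤5≤11.
N = 7·17·11 = 1309
Δ = 6!·0!·10!/17! = 1/136136
Racah Σ t=3..3: t=3:−1/518400 = -1/518400
⇒ 3j(3 8 5; 0 0 0)² = 56/2431, sgn +1
Racah Σ t=3..3: t=3:−1/130636800 = -1/130636800
⇒ 3j(3 8 5; 0 5 -5)² = 1/476, sgn -1
4πI² = N·(3j₀)²·(3jₘ)² = 14/221
I = -1·√(0.0633484/4π) = -0.07100075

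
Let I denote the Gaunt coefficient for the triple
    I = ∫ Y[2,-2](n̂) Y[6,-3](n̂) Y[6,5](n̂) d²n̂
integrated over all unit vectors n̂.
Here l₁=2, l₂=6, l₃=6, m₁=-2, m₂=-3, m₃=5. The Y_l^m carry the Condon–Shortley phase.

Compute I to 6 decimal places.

m-sum 0 ✓  L=14 even ✓  4≤6≤8 ✓
Π(2lᵢ+1) = 5×13×13 = 845
triangle coeff Δ(2,6,6) = 1/90090
Σ_t [0,2]: t=0:+1/69120 t=1:−1/14400 t=2:+1/69120 = -7/172800
(3j)²=14/715 [(2 6 6; 0 0 0)], sign=-1
Σ_t [2,2]: t=2:+1/1451520 = 1/1451520
(3j)²=1/91 [(2 6 6; -2 -3 5)], sign=-1
⇒ 4πI² = 2/11
I = (+1)√(2/11/(4π)) = 0.12028562

0.120286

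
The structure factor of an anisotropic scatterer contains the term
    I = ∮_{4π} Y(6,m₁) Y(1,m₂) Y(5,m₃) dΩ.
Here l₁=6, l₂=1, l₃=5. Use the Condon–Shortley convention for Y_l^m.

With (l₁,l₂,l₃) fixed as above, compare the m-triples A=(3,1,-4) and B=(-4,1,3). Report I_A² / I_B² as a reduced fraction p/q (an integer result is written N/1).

l's match ⇒ only the (l;m) 3-j factors differ between A and B.
A: triangle coeff Δ(6,1,5) = 1/858; Σ_t [2,2]: t=2:+1/725760 = 1/725760; (3j)²=1/286 [(6 1 5; 3 1 -4)], sign=-1
B: triangle coeff Δ(6,1,5) = 1/858; Σ_t [2,2]: t=2:+1/161280 = 1/161280; (3j)²=15/286 [(6 1 5; -4 1 3)], sign=+1
I_A²/I_B² = (1/286)/(15/286) = 1/15

1/15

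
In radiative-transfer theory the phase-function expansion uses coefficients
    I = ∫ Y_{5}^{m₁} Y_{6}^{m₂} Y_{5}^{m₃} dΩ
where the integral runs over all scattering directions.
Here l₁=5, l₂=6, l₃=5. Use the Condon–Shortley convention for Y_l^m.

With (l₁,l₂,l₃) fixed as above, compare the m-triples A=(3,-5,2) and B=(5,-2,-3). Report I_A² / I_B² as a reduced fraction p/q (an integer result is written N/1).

Shared (l₁,l₂,l₃)=(5,6,5): N and (l;000)² cancel in I_A²/I_B².
A: Δ = 6!·4!·6!/17! = 1/28588560; Racah Σ t=0..1: t=0:+1/345600 t=1:−1/518400 = 1/1036800; ⇒ 3j(5 6 5; 3 -5 2)² = 7/2210, sgn -1
B: Δ = 6!·4!·6!/17! = 1/28588560; Racah Σ t=0..0: t=0:+1/829440 = 1/829440; ⇒ 3j(5 6 5; 5 -2 -3)² = 35/2431, sgn +1
I_A²/I_B² = (7/2210)/(35/2431) = 11/50

11/50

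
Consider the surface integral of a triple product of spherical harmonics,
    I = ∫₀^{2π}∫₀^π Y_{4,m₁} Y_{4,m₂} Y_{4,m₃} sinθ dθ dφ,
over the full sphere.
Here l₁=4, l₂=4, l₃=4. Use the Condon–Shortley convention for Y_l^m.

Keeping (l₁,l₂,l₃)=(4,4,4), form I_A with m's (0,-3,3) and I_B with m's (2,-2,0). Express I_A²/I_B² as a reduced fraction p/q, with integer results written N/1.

l's match ⇒ only the (l;m) 3-j factors differ between A and B.
A: triangle coeff Δ(4,4,4) = 1/450450; Σ_t [0,1]: t=0:+1/3456 t=1:−1/864 = -1/1152; (3j)²=7/286 [(4 4 4; 0 -3 3)], sign=+1
B: triangle coeff Δ(4,4,4) = 1/450450; Σ_t [0,2]: t=0:+1/384 t=1:−1/216 t=2:+1/2304 = -11/6912; (3j)²=11/1638 [(4 4 4; 2 -2 0)], sign=-1
I_A²/I_B² = (7/286)/(11/1638) = 441/121

441/121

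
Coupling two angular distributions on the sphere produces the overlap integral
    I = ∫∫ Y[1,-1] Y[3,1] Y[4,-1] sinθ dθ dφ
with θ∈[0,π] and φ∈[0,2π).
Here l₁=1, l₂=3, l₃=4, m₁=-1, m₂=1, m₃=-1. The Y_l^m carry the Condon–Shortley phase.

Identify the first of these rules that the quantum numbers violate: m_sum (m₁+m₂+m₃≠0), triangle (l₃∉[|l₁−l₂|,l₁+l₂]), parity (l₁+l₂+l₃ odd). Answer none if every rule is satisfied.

m_sum

m₁+m₂+m₃ = -1 + 1 − 1 = -1  ✗
triangle: |1−3|=2 ≤ l₃=4 ≤ 1+3=4
parity: l₁+l₂+l₃ = 8 is even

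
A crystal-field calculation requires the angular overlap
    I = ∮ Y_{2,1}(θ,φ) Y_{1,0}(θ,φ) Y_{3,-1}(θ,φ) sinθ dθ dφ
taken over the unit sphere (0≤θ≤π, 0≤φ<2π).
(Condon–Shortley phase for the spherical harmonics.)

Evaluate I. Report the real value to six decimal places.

m-sum 0 ✓  L=6 even ✓  1≤3≤3 ✓
Π(2lᵢ+1) = 5×3×7 = 105
triangle coeff Δ(2,1,3) = 1/105
Σ_t [0,0]: t=0:+1/4 = 1/4
(3j)²=3/35 [(2 1 3; 0 0 0)], sign=-1
Σ_t [0,0]: t=0:+1/6 = 1/6
(3j)²=8/105 [(2 1 3; 1 0 -1)], sign=+1
⇒ 4πI² = 24/35
I = (-1)√(24/35/(4π)) = -0.23359668

-0.233597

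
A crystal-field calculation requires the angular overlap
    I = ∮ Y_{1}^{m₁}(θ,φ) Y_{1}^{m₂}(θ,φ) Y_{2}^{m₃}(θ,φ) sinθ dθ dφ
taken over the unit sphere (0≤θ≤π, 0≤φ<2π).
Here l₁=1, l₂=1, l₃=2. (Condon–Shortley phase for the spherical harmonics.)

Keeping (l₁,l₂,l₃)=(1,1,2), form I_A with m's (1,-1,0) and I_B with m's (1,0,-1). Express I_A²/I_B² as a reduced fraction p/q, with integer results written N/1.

Same 1,1,2: normalisation and zero-m 3j drop out of the ratio.
A: Δ: 0! 2! 2! / 5! → 1/30; sum: t=0:+1/4 = 1/4; 3j²(1 1 2; 1 -1 0) = Δ·Π!·Σ² = 1/30  (sign +1)
B: Δ: 0! 2! 2! / 5! → 1/30; sum: t=0:+1/2 = 1/2; 3j²(1 1 2; 1 0 -1) = Δ·Π!·Σ² = 1/10  (sign -1)
I_A²/I_B² = (1/30)/(1/10) = 1/3

1/3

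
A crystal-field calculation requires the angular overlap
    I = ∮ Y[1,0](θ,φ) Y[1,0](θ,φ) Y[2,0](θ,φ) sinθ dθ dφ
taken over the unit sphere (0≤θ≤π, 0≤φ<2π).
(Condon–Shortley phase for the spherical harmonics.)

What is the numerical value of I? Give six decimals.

m-sum 0 ✓  L=4 even ✓  0≤2≤2 ✓
Π(2lᵢ+1) = 3×3×5 = 45
triangle coeff Δ(1,1,2) = 1/30
Σ_t [0,0]: t=0:+1/1 = 1/1
(3j)²=2/15 [(1 1 2; 0 0 0)], sign=+1
(m-triple is (0,0,0) — same symbol as above.)
⇒ 4πI² = 4/5
I = (+1)√(4/5/(4π)) = 0.25231325

0.252313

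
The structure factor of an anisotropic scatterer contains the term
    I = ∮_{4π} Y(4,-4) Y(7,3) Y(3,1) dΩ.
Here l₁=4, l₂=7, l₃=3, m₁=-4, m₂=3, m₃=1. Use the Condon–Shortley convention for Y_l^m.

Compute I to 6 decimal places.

-0.045200

Rules hold: Σm=0, L=14 even, 3≤3≤11.
N = 9·15·7 = 945
Δ = 8!·0!·6!/15! = 1/45045
Racah Σ t=4..4: t=4:+1/20736 = 1/20736
⇒ 3j(4 7 3; 0 0 0)² = 35/1287, sgn -1
Racah Σ t=8..8: t=8:+1/1935360 = 1/1935360
⇒ 3j(4 7 3; -4 3 1)² = 1/1001, sgn +1
4πI² = N·(3j₀)²·(3jₘ)² = 525/20449
I = -1·√(0.0256736/4π) = -0.04520003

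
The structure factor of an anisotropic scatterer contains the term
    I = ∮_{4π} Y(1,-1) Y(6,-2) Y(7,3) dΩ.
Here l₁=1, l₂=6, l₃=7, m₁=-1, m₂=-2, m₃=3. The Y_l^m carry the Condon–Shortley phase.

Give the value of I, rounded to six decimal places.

Rules hold: Σm=0, L=14 even, 5≤7≤7.
N = 3·13·15 = 585
Δ = 0!·2!·12!/15! = 1/1365
Racah Σ t=0..0: t=0:+1/518400 = 1/518400
⇒ 3j(1 6 7; 0 0 0)² = 7/195, sgn -1
Racah Σ t=0..0: t=0:+1/1935360 = 1/1935360
⇒ 3j(1 6 7; -1 -2 3)² = 3/91, sgn +1
4πI² = N·(3j₀)²·(3jₘ)² = 9/13
I = -1·√(0.692308/4π) = -0.23471705

-0.234717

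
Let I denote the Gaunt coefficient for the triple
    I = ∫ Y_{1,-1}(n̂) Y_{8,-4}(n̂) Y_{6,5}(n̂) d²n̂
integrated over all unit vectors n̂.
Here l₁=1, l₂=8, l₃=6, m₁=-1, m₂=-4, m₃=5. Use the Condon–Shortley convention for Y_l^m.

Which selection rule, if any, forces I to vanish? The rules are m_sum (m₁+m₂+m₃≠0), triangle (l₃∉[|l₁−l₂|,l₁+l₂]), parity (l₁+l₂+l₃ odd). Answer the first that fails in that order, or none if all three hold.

azimuthal sum: -1 − 4 + 5 = 0  ✓
7 ≤ 6 ≤ 9 (triangle on l)  ✗
L = 1 + 8 + 6 = 15 (odd)

triangle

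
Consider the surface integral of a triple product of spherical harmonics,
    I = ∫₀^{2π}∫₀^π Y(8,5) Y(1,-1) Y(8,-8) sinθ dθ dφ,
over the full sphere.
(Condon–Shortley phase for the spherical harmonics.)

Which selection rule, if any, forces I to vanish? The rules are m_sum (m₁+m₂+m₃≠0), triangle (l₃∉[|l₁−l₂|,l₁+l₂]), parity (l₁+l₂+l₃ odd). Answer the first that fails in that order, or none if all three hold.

m_sum

Σmᵢ = -4  ✗
l₃∈[|l₁−l₂|,l₁+l₂]=[7,9], have l₃=8
Σlᵢ = 17 ⇒ odd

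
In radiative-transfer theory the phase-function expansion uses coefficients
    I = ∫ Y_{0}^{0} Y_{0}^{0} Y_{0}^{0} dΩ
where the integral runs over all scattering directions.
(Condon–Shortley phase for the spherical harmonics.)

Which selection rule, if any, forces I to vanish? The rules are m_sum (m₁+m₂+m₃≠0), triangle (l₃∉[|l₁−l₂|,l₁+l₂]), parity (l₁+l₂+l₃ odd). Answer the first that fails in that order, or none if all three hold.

Σmᵢ = 0  ✓
l₃∈[|l₁−l₂|,l₁+l₂]=[0,0], have l₃=0  ✓
Σlᵢ = 0 ⇒ even  ✓

none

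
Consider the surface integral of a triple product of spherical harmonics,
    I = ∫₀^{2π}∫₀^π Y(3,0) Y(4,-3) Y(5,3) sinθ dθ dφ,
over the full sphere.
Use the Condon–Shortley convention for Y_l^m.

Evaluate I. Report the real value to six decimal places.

0.103862

m-sum 0 ✓  L=12 even ✓  1≤5≤7 ✓
Π(2lᵢ+1) = 7×9×11 = 693
triangle coeff Δ(3,4,5) = 1/180180
Σ_t [0,2]: t=0:+1/576 t=1:−1/144 t=2:+1/576 = -1/288
(3j)²=20/1001 [(3 4 5; 0 0 0)], sign=+1
Σ_t [0,1]: t=0:+1/1440 t=1:−1/2880 = 1/2880
(3j)²=7/715 [(3 4 5; 0 -3 3)], sign=+1
⇒ 4πI² = 252/1859
I = (+1)√(252/1859/(4π)) = 0.10386175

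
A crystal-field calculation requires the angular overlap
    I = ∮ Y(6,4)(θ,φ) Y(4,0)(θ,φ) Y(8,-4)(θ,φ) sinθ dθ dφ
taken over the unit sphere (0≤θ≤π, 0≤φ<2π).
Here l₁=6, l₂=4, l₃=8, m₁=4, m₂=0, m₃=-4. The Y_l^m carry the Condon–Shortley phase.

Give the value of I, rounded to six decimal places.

-0.104792

Checks pass: Σm=0; 18 even; l₃=8∈[2,10].
(2·6+1)(2·4+1)(2·8+1) = 1989
Δ: 2! 10! 6! / 19! → 1/23279256
sum: t=0:+1/1658880 t=1:−1/518400 t=2:+1/1658880 = -1/1382400
3j²(6 4 8; 0 0 0) = Δ·Π!·Σ² = 504/46189  (sign -1)
sum: t=0:+1/7741440 t=1:−1/13063680 t=2:+1/348364800 = 29/522547200
3j²(6 4 8; 4 0 -4) = Δ·Π!·Σ² = 1682/264537  (sign +1)
combine: 4πI² = 1989·504/46189·1682/264537 = 121104/877591
take √, sign -1: I = -0.10479202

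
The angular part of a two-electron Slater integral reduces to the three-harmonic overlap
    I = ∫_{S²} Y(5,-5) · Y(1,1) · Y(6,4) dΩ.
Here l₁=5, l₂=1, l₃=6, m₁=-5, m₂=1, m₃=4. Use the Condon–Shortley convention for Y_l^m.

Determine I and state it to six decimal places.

0.040859

Checks pass: Σm=0; 12 even; l₃=6∈[4,6].
(2·5+1)(2·1+1)(2·6+1) = 429
Δ: 0! 10! 2! / 13! → 1/858
sum: t=0:+1/14400 = 1/14400
3j²(5 1 6; 0 0 0) = Δ·Π!·Σ² = 6/143  (sign +1)
sum: t=0:+1/7257600 = 1/7257600
3j²(5 1 6; -5 1 4) = Δ·Π!·Σ² = 1/858  (sign +1)
combine: 4πI² = 429·6/143·1/858 = 3/143
take √, sign +1: I = 0.04085899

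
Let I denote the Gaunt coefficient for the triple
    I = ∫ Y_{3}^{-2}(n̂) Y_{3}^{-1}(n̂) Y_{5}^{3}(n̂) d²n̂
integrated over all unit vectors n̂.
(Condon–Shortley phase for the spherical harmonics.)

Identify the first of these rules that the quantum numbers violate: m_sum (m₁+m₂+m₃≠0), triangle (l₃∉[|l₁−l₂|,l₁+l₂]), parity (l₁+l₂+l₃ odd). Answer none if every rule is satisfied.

m₁+m₂+m₃ = -2 − 1 + 3 = 0  ✓
triangle: |3−3|=0 ≤ l₃=5 ≤ 3+3=6  ✓
parity: l₁+l₂+l₃ = 11 is odd  ✗

parity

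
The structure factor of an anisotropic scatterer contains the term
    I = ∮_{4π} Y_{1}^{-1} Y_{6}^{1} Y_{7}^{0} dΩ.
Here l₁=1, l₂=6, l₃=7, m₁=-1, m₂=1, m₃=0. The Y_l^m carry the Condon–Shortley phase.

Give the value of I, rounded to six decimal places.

0.160342

Rules hold: Σm=0, L=14 even, 5≤7≤7.
N = 3·13·15 = 585
Δ = 0!·2!·12!/15! = 1/1365
Racah Σ t=0..0: t=0:+1/518400 = 1/518400
⇒ 3j(1 6 7; 0 0 0)² = 7/195, sgn -1
Racah Σ t=0..0: t=0:+1/1209600 = 1/1209600
⇒ 3j(1 6 7; -1 1 0)² = 1/65, sgn -1
4πI² = N·(3j₀)²·(3jₘ)² = 21/65
I = +1·√(0.323077/4π) = 0.16034227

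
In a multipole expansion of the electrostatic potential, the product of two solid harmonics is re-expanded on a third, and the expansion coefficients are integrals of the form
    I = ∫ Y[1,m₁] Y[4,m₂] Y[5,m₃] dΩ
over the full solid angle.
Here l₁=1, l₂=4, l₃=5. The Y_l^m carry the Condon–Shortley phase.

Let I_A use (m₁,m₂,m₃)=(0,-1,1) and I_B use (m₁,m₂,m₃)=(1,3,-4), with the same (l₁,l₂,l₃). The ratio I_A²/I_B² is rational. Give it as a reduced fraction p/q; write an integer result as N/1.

2/3

Same 1,4,5: normalisation and zero-m 3j drop out of the ratio.
A: Δ: 0! 2! 8! / 11! → 1/495; sum: t=0:+1/720 = 1/720; 3j²(1 4 5; 0 -1 1) = Δ·Π!·Σ² = 8/165  (sign +1)
B: Δ: 0! 2! 8! / 11! → 1/495; sum: t=0:+1/10080 = 1/10080; 3j²(1 4 5; 1 3 -4) = Δ·Π!·Σ² = 4/55  (sign -1)
I_A²/I_B² = (8/165)/(4/55) = 2/3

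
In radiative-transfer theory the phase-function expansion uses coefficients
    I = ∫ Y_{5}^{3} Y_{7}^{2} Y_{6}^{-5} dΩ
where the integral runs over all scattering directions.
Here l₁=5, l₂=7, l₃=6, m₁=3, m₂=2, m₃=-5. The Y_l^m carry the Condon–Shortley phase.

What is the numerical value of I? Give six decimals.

m-sum 0 ✓  L=18 even ✓  2≤6≤12 ✓
Π(2lᵢ+1) = 11×15×13 = 2145
triangle coeff Δ(5,7,6) = 1/174594420
Σ_t [1,5]: t=1:−1/4147200 t=2:+1/207360 t=3:−1/82944 t=4:+1/207360 t=5:−1/4147200 = -1/345600
(3j)²=420/46189 [(5 7 6; 0 0 0)], sign=-1
Σ_t [1,2]: t=1:−1/29030400 t=2:+1/5806080 = 1/7257600
(3j)²=64/4199 [(5 7 6; 3 2 -5)], sign=-1
⇒ 4πI² = 403200/1356277
I = (+1)√(403200/1356277/(4π)) = 0.15380878

0.153809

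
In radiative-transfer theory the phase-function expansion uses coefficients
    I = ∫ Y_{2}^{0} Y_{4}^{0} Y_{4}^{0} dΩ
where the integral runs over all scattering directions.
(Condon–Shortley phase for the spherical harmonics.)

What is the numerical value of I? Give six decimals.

Checks pass: Σm=0; 10 even; l₃=4∈[2,6].
(2·2+1)(2·4+1)(2·4+1) = 405
Δ: 2! 2! 6! / 11! → 1/13860
sum: t=0:+1/192 t=1:−1/36 t=2:+1/192 = -5/288
3j²(2 4 4; 0 0 0) = Δ·Π!·Σ² = 20/693  (sign -1)
(m-triple is (0,0,0) — same symbol as above.)
combine: 4πI² = 405·20/693·20/693 = 2000/5929
take √, sign +1: I = 0.16383977

0.163840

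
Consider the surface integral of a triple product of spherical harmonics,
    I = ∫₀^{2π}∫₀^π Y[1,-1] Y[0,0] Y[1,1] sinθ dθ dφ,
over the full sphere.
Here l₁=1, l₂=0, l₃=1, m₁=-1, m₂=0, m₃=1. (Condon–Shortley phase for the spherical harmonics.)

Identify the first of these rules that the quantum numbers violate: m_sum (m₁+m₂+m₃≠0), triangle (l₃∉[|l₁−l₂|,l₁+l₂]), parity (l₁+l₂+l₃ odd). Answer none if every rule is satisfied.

none

Σmᵢ = 0  ✓
l₃∈[|l₁−l₂|,l₁+l₂]=[1,1], have l₃=1  ✓
Σlᵢ = 2 ⇒ even  ✓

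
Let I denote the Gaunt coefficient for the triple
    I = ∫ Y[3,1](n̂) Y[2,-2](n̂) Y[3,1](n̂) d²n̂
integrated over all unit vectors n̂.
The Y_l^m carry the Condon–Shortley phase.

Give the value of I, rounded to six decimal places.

0.206013

Rules hold: Σm=0, L=8 even, 1≤3≤5.
N = 7·5·7 = 245
Δ = 2!·4!·2!/9! = 1/3780
Racah Σ t=0..2: t=0:+1/24 t=1:−1/4 t=2:+1/24 = -1/6
⇒ 3j(3 2 3; 0 0 0)² = 4/105, sgn +1
Racah Σ t=0..0: t=0:+1/16 = 1/16
⇒ 3j(3 2 3; 1 -2 1)² = 2/35, sgn +1
4πI² = N·(3j₀)²·(3jₘ)² = 8/15
I = +1·√(0.533333/4π) = 0.20601291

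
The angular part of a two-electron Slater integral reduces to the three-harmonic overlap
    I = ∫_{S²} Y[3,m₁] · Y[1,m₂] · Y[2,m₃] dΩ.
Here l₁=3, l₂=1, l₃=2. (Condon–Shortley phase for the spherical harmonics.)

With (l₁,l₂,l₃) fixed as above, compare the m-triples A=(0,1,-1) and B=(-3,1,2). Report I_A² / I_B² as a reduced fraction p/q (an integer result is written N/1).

Same 3,1,2: normalisation and zero-m 3j drop out of the ratio.
A: Δ: 2! 4! 0! / 7! → 1/105; sum: t=2:+1/12 = 1/12; 3j²(3 1 2; 0 1 -1) = Δ·Π!·Σ² = 1/35  (sign -1)
B: Δ: 2! 4! 0! / 7! → 1/105; sum: t=2:+1/48 = 1/48; 3j²(3 1 2; -3 1 2) = Δ·Π!·Σ² = 1/7  (sign +1)
I_A²/I_B² = (1/35)/(1/7) = 1/5

1/5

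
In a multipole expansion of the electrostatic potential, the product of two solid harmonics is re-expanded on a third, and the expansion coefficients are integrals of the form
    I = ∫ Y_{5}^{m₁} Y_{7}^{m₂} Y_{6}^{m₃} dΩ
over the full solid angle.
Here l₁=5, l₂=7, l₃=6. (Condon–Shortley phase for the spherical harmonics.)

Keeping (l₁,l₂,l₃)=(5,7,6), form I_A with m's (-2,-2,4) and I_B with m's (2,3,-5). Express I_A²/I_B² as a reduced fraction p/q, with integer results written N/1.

841/6875

Shared (l₁,l₂,l₃)=(5,7,6): N and (l;000)² cancel in I_A²/I_B².
A: Δ = 6!·4!·8!/19! = 1/174594420; Racah Σ t=3..5: t=3:−1/1244160 t=4:+1/1451520 t=5:−1/19353600 = -29/174182400; ⇒ 3j(5 7 6; -2 -2 4)² = 841/554268, sgn -1
B: Δ = 6!·4!·8!/19! = 1/174594420; Racah Σ t=2..3: t=2:+1/11612160 t=3:−1/4354560 = -1/6967296; ⇒ 3j(5 7 6; 2 3 -5)² = 625/50388, sgn +1
I_A²/I_B² = (841/554268)/(625/50388) = 841/6875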